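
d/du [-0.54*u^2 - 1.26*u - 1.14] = -1.08*u - 1.26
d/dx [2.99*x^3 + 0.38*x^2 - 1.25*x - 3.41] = 8.97*x^2 + 0.76*x - 1.25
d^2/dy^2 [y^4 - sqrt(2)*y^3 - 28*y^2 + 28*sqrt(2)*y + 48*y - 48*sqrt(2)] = 12*y^2 - 6*sqrt(2)*y - 56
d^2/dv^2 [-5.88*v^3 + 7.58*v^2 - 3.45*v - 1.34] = 15.16 - 35.28*v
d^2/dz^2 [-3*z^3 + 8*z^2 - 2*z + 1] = 16 - 18*z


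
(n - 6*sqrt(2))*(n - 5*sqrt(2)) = n^2 - 11*sqrt(2)*n + 60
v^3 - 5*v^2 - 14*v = v*(v - 7)*(v + 2)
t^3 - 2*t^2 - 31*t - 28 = (t - 7)*(t + 1)*(t + 4)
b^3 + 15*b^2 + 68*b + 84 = (b + 2)*(b + 6)*(b + 7)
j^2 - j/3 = j*(j - 1/3)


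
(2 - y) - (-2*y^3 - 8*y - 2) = 2*y^3 + 7*y + 4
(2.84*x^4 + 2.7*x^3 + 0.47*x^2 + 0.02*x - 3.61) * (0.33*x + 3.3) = 0.9372*x^5 + 10.263*x^4 + 9.0651*x^3 + 1.5576*x^2 - 1.1253*x - 11.913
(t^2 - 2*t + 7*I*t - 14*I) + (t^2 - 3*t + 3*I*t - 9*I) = 2*t^2 - 5*t + 10*I*t - 23*I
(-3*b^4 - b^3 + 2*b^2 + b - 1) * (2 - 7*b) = 21*b^5 + b^4 - 16*b^3 - 3*b^2 + 9*b - 2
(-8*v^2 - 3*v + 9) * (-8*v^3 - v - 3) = 64*v^5 + 24*v^4 - 64*v^3 + 27*v^2 - 27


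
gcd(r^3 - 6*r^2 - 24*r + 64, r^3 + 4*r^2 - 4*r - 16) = r^2 + 2*r - 8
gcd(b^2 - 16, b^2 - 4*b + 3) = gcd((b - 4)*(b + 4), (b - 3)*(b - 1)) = 1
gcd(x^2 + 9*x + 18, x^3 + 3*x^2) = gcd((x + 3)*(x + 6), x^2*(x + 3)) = x + 3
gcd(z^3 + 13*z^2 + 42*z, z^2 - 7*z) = z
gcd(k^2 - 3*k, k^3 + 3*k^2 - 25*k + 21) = k - 3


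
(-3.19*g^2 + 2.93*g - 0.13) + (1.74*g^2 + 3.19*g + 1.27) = -1.45*g^2 + 6.12*g + 1.14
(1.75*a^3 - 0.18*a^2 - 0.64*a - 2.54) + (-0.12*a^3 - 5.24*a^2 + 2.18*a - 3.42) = 1.63*a^3 - 5.42*a^2 + 1.54*a - 5.96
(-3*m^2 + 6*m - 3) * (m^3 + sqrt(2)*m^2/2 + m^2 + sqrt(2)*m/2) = -3*m^5 - 3*sqrt(2)*m^4/2 + 3*m^4 + 3*sqrt(2)*m^3/2 + 3*m^3 - 3*m^2 + 3*sqrt(2)*m^2/2 - 3*sqrt(2)*m/2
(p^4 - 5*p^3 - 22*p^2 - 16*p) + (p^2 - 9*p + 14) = p^4 - 5*p^3 - 21*p^2 - 25*p + 14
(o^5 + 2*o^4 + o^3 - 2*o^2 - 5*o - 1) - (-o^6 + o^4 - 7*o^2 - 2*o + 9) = o^6 + o^5 + o^4 + o^3 + 5*o^2 - 3*o - 10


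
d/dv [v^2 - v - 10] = 2*v - 1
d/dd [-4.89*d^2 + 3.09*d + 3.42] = 3.09 - 9.78*d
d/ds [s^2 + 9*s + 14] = 2*s + 9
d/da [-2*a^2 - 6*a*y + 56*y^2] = -4*a - 6*y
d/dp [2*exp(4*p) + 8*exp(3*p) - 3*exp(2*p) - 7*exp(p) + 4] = (8*exp(3*p) + 24*exp(2*p) - 6*exp(p) - 7)*exp(p)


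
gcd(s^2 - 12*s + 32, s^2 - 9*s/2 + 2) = s - 4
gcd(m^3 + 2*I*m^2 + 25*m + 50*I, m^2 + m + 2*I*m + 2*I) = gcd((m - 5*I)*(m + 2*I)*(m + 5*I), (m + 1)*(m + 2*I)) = m + 2*I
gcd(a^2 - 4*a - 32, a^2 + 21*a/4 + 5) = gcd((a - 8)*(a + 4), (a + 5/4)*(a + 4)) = a + 4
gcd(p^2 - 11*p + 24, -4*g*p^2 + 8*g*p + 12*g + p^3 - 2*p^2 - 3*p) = p - 3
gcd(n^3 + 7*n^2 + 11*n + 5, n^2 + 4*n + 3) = n + 1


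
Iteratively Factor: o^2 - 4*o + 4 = (o - 2)*(o - 2)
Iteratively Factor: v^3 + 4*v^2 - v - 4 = (v - 1)*(v^2 + 5*v + 4) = (v - 1)*(v + 4)*(v + 1)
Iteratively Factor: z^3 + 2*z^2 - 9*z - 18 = (z + 3)*(z^2 - z - 6) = (z - 3)*(z + 3)*(z + 2)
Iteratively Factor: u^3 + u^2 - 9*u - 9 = (u + 1)*(u^2 - 9) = (u - 3)*(u + 1)*(u + 3)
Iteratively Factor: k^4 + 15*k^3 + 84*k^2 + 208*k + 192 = (k + 4)*(k^3 + 11*k^2 + 40*k + 48) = (k + 4)^2*(k^2 + 7*k + 12) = (k + 4)^3*(k + 3)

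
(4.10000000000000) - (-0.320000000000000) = 4.42000000000000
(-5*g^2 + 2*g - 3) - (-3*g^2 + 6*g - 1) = -2*g^2 - 4*g - 2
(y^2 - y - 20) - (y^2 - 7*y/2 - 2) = 5*y/2 - 18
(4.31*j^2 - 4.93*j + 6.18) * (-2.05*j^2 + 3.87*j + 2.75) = -8.8355*j^4 + 26.7862*j^3 - 19.8956*j^2 + 10.3591*j + 16.995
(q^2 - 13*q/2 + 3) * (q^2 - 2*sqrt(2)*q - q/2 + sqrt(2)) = q^4 - 7*q^3 - 2*sqrt(2)*q^3 + 25*q^2/4 + 14*sqrt(2)*q^2 - 25*sqrt(2)*q/2 - 3*q/2 + 3*sqrt(2)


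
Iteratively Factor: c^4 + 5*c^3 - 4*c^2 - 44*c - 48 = (c + 4)*(c^3 + c^2 - 8*c - 12) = (c + 2)*(c + 4)*(c^2 - c - 6) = (c + 2)^2*(c + 4)*(c - 3)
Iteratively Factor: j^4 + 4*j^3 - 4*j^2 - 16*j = (j + 4)*(j^3 - 4*j) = (j - 2)*(j + 4)*(j^2 + 2*j) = (j - 2)*(j + 2)*(j + 4)*(j)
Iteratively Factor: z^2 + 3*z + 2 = (z + 2)*(z + 1)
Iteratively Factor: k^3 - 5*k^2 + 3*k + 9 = (k - 3)*(k^2 - 2*k - 3) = (k - 3)*(k + 1)*(k - 3)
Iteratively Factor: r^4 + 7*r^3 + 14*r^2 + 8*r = (r)*(r^3 + 7*r^2 + 14*r + 8) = r*(r + 1)*(r^2 + 6*r + 8) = r*(r + 1)*(r + 4)*(r + 2)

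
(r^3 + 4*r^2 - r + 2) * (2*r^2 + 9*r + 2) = 2*r^5 + 17*r^4 + 36*r^3 + 3*r^2 + 16*r + 4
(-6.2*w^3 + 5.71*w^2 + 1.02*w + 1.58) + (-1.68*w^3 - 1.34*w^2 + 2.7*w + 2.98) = -7.88*w^3 + 4.37*w^2 + 3.72*w + 4.56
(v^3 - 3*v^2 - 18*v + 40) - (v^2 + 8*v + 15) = v^3 - 4*v^2 - 26*v + 25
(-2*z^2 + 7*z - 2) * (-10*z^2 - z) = 20*z^4 - 68*z^3 + 13*z^2 + 2*z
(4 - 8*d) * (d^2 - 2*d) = -8*d^3 + 20*d^2 - 8*d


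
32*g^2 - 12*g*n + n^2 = (-8*g + n)*(-4*g + n)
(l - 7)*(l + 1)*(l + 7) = l^3 + l^2 - 49*l - 49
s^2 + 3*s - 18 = (s - 3)*(s + 6)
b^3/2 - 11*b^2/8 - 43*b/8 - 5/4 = (b/2 + 1)*(b - 5)*(b + 1/4)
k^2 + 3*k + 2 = (k + 1)*(k + 2)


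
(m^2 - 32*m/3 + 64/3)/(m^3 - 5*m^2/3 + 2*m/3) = (3*m^2 - 32*m + 64)/(m*(3*m^2 - 5*m + 2))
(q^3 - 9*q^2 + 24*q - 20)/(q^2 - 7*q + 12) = (q^3 - 9*q^2 + 24*q - 20)/(q^2 - 7*q + 12)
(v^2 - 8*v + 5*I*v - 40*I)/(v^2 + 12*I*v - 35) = (v - 8)/(v + 7*I)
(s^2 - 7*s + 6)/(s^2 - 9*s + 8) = (s - 6)/(s - 8)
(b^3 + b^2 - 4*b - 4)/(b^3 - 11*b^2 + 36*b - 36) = (b^2 + 3*b + 2)/(b^2 - 9*b + 18)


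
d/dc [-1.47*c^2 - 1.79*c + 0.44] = -2.94*c - 1.79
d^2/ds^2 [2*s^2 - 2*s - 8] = 4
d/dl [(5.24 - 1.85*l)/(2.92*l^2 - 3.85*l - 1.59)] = (5.402*l^2 - 30.6016*l + 23.1155)/(8.5264*l^4 - 22.484*l^3 + 5.5369*l^2 + 12.243*l + 2.5281)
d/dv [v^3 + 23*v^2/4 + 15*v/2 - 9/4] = 3*v^2 + 23*v/2 + 15/2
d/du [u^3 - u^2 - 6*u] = 3*u^2 - 2*u - 6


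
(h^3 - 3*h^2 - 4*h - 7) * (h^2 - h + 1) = h^5 - 4*h^4 - 6*h^2 + 3*h - 7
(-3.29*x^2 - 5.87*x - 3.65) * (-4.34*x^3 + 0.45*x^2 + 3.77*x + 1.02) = 14.2786*x^5 + 23.9953*x^4 + 0.796199999999999*x^3 - 27.1282*x^2 - 19.7479*x - 3.723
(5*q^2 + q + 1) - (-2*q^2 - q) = 7*q^2 + 2*q + 1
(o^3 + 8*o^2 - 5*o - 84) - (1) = o^3 + 8*o^2 - 5*o - 85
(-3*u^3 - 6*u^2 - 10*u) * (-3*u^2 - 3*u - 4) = 9*u^5 + 27*u^4 + 60*u^3 + 54*u^2 + 40*u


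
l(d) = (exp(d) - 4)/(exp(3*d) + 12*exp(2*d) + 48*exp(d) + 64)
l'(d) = (exp(d) - 4)*(-3*exp(3*d) - 24*exp(2*d) - 48*exp(d))/(exp(3*d) + 12*exp(2*d) + 48*exp(d) + 64)^2 + exp(d)/(exp(3*d) + 12*exp(2*d) + 48*exp(d) + 64) = 2*(8 - exp(d))*exp(d)/(exp(4*d) + 16*exp(3*d) + 96*exp(2*d) + 256*exp(d) + 256)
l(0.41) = -0.01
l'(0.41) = 0.02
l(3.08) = 0.00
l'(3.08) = -0.00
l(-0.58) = -0.04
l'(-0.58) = 0.02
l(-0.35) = -0.03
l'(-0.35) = 0.02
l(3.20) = 0.00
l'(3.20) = -0.00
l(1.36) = -0.00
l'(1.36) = 0.01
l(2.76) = 0.00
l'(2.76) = -0.00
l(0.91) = -0.01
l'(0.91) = 0.02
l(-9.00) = -0.06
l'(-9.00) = 0.00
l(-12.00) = -0.06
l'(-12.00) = 0.00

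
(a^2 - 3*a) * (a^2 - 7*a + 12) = a^4 - 10*a^3 + 33*a^2 - 36*a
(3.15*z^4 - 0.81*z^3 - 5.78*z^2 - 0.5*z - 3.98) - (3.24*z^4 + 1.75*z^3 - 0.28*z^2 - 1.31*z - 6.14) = -0.0900000000000003*z^4 - 2.56*z^3 - 5.5*z^2 + 0.81*z + 2.16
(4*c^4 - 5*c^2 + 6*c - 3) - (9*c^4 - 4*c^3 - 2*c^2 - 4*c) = -5*c^4 + 4*c^3 - 3*c^2 + 10*c - 3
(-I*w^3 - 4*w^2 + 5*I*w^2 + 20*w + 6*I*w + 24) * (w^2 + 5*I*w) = -I*w^5 + w^4 + 5*I*w^4 - 5*w^3 - 14*I*w^3 - 6*w^2 + 100*I*w^2 + 120*I*w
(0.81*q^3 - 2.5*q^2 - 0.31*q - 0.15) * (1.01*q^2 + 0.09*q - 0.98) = 0.8181*q^5 - 2.4521*q^4 - 1.3319*q^3 + 2.2706*q^2 + 0.2903*q + 0.147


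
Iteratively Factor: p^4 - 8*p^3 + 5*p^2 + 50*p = (p)*(p^3 - 8*p^2 + 5*p + 50) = p*(p - 5)*(p^2 - 3*p - 10) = p*(p - 5)*(p + 2)*(p - 5)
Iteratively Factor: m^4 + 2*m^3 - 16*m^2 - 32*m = (m + 2)*(m^3 - 16*m) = (m - 4)*(m + 2)*(m^2 + 4*m) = (m - 4)*(m + 2)*(m + 4)*(m)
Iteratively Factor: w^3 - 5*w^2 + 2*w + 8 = (w - 4)*(w^2 - w - 2) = (w - 4)*(w - 2)*(w + 1)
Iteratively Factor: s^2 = (s)*(s)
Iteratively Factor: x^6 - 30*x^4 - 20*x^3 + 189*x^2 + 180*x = (x - 3)*(x^5 + 3*x^4 - 21*x^3 - 83*x^2 - 60*x) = (x - 3)*(x + 4)*(x^4 - x^3 - 17*x^2 - 15*x) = (x - 3)*(x + 3)*(x + 4)*(x^3 - 4*x^2 - 5*x) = x*(x - 3)*(x + 3)*(x + 4)*(x^2 - 4*x - 5) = x*(x - 3)*(x + 1)*(x + 3)*(x + 4)*(x - 5)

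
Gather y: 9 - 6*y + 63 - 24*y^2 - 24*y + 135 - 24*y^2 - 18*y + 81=-48*y^2 - 48*y + 288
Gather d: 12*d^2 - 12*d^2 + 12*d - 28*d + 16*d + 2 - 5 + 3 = 0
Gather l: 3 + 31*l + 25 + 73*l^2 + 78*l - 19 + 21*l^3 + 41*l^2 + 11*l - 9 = 21*l^3 + 114*l^2 + 120*l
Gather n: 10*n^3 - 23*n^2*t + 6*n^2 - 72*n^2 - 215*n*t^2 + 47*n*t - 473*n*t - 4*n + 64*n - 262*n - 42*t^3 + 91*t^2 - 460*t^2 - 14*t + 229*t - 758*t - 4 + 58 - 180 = 10*n^3 + n^2*(-23*t - 66) + n*(-215*t^2 - 426*t - 202) - 42*t^3 - 369*t^2 - 543*t - 126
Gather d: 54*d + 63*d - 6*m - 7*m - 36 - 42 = 117*d - 13*m - 78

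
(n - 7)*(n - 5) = n^2 - 12*n + 35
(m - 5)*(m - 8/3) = m^2 - 23*m/3 + 40/3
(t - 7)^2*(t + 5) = t^3 - 9*t^2 - 21*t + 245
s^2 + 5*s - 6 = (s - 1)*(s + 6)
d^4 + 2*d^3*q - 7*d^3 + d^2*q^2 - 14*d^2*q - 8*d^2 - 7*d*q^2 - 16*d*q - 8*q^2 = (d - 8)*(d + 1)*(d + q)^2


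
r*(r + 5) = r^2 + 5*r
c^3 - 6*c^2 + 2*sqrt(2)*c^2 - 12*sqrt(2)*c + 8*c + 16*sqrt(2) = (c - 4)*(c - 2)*(c + 2*sqrt(2))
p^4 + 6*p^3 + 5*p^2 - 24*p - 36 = (p - 2)*(p + 2)*(p + 3)^2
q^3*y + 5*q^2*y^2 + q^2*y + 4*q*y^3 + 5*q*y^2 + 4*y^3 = (q + y)*(q + 4*y)*(q*y + y)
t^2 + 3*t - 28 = (t - 4)*(t + 7)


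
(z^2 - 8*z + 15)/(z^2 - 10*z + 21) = (z - 5)/(z - 7)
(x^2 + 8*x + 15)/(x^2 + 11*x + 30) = (x + 3)/(x + 6)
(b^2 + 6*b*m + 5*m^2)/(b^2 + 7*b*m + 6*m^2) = (b + 5*m)/(b + 6*m)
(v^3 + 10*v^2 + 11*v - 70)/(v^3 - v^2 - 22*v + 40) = (v + 7)/(v - 4)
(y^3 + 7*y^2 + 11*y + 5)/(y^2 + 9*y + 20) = (y^2 + 2*y + 1)/(y + 4)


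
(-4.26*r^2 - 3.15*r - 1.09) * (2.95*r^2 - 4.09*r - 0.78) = -12.567*r^4 + 8.1309*r^3 + 12.9908*r^2 + 6.9151*r + 0.8502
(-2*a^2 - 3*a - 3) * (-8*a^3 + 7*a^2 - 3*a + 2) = 16*a^5 + 10*a^4 + 9*a^3 - 16*a^2 + 3*a - 6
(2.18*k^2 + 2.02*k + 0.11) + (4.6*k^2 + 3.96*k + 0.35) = 6.78*k^2 + 5.98*k + 0.46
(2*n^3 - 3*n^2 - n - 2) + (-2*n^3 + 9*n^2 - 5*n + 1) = 6*n^2 - 6*n - 1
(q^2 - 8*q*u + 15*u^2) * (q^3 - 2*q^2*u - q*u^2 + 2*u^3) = q^5 - 10*q^4*u + 30*q^3*u^2 - 20*q^2*u^3 - 31*q*u^4 + 30*u^5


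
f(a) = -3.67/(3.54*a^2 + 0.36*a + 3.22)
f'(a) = -3.67*(-7.08*a - 0.36)/(3.54*a^2 + 0.36*a + 3.22)^2 = (25.9836*a + 1.3212)/(3.54*a^2 + 0.36*a + 3.22)^2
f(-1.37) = -0.39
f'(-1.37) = -0.39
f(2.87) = -0.11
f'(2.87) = 0.07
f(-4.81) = -0.04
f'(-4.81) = -0.02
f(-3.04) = -0.11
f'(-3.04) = -0.06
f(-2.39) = -0.16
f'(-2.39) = -0.12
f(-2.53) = -0.15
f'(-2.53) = -0.10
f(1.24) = -0.40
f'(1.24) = 0.40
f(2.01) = -0.20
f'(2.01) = 0.16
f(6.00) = -0.03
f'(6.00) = 0.01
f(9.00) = -0.01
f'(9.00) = 0.00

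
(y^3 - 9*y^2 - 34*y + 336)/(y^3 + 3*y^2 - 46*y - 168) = (y - 8)/(y + 4)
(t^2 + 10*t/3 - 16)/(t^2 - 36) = (t - 8/3)/(t - 6)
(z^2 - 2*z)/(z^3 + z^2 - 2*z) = (z - 2)/(z^2 + z - 2)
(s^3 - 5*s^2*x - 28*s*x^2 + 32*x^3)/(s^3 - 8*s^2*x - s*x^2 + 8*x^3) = (s + 4*x)/(s + x)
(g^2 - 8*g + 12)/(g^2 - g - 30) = (g - 2)/(g + 5)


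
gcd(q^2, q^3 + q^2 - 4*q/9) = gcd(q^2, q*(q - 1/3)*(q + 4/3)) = q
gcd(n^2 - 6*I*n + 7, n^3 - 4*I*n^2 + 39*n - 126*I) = n - 7*I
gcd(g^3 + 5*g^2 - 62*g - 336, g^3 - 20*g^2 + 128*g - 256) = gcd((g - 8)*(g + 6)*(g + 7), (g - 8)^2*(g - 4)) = g - 8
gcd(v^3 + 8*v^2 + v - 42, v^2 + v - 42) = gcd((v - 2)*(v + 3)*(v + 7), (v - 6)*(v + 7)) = v + 7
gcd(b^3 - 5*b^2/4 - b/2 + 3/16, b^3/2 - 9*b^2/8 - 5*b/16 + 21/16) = b - 3/2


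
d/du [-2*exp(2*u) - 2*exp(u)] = (-4*exp(u) - 2)*exp(u)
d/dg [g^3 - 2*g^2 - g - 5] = 3*g^2 - 4*g - 1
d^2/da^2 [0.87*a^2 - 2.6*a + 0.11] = 1.74000000000000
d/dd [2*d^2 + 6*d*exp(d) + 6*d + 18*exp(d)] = 6*d*exp(d) + 4*d + 24*exp(d) + 6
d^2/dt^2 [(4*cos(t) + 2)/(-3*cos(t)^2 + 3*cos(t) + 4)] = (-108*(1 - cos(t)^2)^2 - 36*cos(t)^5 - 162*cos(t)^3 - 174*cos(t)^2 + 140*cos(t) + 96)/(-3*cos(t)^2 + 3*cos(t) + 4)^3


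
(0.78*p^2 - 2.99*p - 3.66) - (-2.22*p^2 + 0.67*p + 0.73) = 3.0*p^2 - 3.66*p - 4.39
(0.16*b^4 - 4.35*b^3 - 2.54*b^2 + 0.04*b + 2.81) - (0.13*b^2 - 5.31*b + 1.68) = 0.16*b^4 - 4.35*b^3 - 2.67*b^2 + 5.35*b + 1.13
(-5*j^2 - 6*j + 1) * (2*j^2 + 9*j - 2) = -10*j^4 - 57*j^3 - 42*j^2 + 21*j - 2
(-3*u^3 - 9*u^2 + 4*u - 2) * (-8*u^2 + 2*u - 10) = 24*u^5 + 66*u^4 - 20*u^3 + 114*u^2 - 44*u + 20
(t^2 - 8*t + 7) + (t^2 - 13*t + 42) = 2*t^2 - 21*t + 49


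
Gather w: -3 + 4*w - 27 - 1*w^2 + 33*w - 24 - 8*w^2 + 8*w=-9*w^2 + 45*w - 54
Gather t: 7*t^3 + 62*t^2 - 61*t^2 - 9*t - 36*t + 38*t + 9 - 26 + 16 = 7*t^3 + t^2 - 7*t - 1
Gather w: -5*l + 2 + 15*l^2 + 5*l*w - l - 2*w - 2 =15*l^2 - 6*l + w*(5*l - 2)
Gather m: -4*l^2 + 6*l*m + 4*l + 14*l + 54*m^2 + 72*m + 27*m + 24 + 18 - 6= -4*l^2 + 18*l + 54*m^2 + m*(6*l + 99) + 36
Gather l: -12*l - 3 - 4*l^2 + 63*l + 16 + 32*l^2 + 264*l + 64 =28*l^2 + 315*l + 77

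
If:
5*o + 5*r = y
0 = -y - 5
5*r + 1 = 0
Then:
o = -4/5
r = -1/5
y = -5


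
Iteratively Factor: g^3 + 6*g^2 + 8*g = (g)*(g^2 + 6*g + 8) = g*(g + 2)*(g + 4)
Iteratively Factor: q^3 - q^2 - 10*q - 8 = (q + 1)*(q^2 - 2*q - 8) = (q + 1)*(q + 2)*(q - 4)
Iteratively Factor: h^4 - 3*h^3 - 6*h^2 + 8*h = (h + 2)*(h^3 - 5*h^2 + 4*h) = h*(h + 2)*(h^2 - 5*h + 4) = h*(h - 4)*(h + 2)*(h - 1)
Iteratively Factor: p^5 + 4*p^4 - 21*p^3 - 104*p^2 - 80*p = (p)*(p^4 + 4*p^3 - 21*p^2 - 104*p - 80) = p*(p - 5)*(p^3 + 9*p^2 + 24*p + 16) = p*(p - 5)*(p + 4)*(p^2 + 5*p + 4) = p*(p - 5)*(p + 1)*(p + 4)*(p + 4)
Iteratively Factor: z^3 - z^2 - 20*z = (z + 4)*(z^2 - 5*z) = z*(z + 4)*(z - 5)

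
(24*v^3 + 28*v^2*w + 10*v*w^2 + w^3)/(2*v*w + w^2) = 12*v^2/w + 8*v + w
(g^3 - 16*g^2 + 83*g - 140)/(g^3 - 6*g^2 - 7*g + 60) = (g - 7)/(g + 3)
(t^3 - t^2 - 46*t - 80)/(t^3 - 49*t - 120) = (t + 2)/(t + 3)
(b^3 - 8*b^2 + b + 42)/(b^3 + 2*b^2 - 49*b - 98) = (b - 3)/(b + 7)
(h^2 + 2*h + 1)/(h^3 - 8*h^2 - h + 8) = (h + 1)/(h^2 - 9*h + 8)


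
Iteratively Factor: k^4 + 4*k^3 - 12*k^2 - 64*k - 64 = (k + 4)*(k^3 - 12*k - 16) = (k + 2)*(k + 4)*(k^2 - 2*k - 8) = (k + 2)^2*(k + 4)*(k - 4)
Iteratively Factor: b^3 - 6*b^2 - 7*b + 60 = (b - 5)*(b^2 - b - 12) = (b - 5)*(b - 4)*(b + 3)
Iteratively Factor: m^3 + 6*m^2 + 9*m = (m + 3)*(m^2 + 3*m) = (m + 3)^2*(m)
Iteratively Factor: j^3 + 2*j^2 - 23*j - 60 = (j - 5)*(j^2 + 7*j + 12) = (j - 5)*(j + 4)*(j + 3)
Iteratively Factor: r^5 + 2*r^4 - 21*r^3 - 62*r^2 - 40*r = (r - 5)*(r^4 + 7*r^3 + 14*r^2 + 8*r) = (r - 5)*(r + 2)*(r^3 + 5*r^2 + 4*r) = r*(r - 5)*(r + 2)*(r^2 + 5*r + 4) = r*(r - 5)*(r + 2)*(r + 4)*(r + 1)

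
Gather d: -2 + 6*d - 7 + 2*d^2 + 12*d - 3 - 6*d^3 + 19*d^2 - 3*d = -6*d^3 + 21*d^2 + 15*d - 12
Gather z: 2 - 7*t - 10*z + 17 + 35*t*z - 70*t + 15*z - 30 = -77*t + z*(35*t + 5) - 11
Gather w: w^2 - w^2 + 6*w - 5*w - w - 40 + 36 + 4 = 0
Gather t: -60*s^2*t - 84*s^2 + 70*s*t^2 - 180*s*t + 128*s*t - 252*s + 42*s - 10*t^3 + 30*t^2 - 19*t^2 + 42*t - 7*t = -84*s^2 - 210*s - 10*t^3 + t^2*(70*s + 11) + t*(-60*s^2 - 52*s + 35)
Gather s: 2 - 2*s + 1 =3 - 2*s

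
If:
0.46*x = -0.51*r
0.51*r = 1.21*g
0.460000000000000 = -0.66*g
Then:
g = -0.70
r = -1.65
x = 1.83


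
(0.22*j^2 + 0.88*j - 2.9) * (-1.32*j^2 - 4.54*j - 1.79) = -0.2904*j^4 - 2.1604*j^3 - 0.561*j^2 + 11.5908*j + 5.191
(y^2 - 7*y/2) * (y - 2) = y^3 - 11*y^2/2 + 7*y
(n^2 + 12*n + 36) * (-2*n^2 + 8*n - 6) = -2*n^4 - 16*n^3 + 18*n^2 + 216*n - 216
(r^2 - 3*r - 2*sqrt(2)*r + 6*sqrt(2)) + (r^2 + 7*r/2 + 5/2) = 2*r^2 - 2*sqrt(2)*r + r/2 + 5/2 + 6*sqrt(2)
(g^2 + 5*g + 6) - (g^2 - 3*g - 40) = 8*g + 46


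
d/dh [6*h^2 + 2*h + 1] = 12*h + 2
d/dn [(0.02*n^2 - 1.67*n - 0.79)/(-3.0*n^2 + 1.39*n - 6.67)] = (-4.9822*n^2 - 5.0068*n + 12.237)/(9.0*n^4 - 8.34*n^3 + 41.9521*n^2 - 18.5426*n + 44.4889)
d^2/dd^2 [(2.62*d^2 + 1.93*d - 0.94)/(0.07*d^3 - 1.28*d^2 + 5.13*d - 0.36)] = (0.025676*d^6 + 0.056741999999999*d^5 - 6.73789199999999*d^4 + 41.617954*d^3 - 17.926044*d^2 + 31.556304*d - 40.801716)/(0.000343*d^9 - 0.018816*d^8 + 0.419475*d^7 - 4.860332*d^6 + 30.935061*d^5 - 103.602024*d^4 + 149.216337*d^3 - 28.919916*d^2 + 1.994544*d - 0.046656)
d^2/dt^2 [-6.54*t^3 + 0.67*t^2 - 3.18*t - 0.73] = 1.34 - 39.24*t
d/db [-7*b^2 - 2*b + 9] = -14*b - 2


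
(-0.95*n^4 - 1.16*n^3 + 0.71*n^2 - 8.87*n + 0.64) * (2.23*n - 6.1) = -2.1185*n^5 + 3.2082*n^4 + 8.6593*n^3 - 24.1111*n^2 + 55.5342*n - 3.904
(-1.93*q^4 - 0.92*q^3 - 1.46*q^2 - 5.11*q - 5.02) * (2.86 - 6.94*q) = 13.3942*q^5 + 0.865000000000001*q^4 + 7.5012*q^3 + 31.2878*q^2 + 20.2242*q - 14.3572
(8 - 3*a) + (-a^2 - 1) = -a^2 - 3*a + 7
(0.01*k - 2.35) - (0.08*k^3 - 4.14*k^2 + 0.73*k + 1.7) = -0.08*k^3 + 4.14*k^2 - 0.72*k - 4.05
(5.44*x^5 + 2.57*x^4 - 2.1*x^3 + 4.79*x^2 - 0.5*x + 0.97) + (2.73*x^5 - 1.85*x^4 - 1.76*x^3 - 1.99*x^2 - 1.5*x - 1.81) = 8.17*x^5 + 0.72*x^4 - 3.86*x^3 + 2.8*x^2 - 2.0*x - 0.84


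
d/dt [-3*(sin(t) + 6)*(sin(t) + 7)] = -3*(2*sin(t) + 13)*cos(t)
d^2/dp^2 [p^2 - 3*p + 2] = 2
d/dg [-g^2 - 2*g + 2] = -2*g - 2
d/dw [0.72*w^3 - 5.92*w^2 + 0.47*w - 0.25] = 2.16*w^2 - 11.84*w + 0.47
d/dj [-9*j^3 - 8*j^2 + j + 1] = -27*j^2 - 16*j + 1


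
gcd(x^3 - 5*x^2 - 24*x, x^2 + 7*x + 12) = x + 3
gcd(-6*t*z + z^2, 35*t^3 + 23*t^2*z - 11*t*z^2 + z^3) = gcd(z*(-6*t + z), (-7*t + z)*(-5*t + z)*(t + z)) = 1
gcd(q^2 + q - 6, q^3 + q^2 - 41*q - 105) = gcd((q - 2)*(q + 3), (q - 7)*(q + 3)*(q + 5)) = q + 3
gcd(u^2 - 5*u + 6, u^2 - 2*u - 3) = u - 3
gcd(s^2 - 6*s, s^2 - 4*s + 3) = 1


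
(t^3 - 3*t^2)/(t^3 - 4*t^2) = (t - 3)/(t - 4)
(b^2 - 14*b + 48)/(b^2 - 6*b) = (b - 8)/b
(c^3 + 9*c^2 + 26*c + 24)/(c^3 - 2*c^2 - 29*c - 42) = (c + 4)/(c - 7)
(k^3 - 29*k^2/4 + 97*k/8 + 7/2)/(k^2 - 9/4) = (8*k^3 - 58*k^2 + 97*k + 28)/(2*(4*k^2 - 9))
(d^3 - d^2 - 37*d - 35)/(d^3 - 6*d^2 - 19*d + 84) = (d^2 + 6*d + 5)/(d^2 + d - 12)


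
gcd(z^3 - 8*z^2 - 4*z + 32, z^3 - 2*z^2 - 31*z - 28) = 1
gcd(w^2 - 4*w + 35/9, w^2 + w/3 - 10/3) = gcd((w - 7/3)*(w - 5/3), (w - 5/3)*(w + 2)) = w - 5/3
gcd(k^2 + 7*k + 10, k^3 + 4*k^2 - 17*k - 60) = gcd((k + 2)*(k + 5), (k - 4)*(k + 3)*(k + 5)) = k + 5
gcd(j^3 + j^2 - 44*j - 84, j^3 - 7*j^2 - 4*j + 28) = j^2 - 5*j - 14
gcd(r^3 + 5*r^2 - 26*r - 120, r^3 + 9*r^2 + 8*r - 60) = r + 6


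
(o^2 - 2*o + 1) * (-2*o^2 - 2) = -2*o^4 + 4*o^3 - 4*o^2 + 4*o - 2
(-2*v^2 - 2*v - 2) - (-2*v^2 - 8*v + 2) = 6*v - 4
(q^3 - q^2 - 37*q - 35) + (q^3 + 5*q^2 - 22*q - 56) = 2*q^3 + 4*q^2 - 59*q - 91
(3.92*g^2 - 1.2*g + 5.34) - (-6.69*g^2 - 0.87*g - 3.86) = 10.61*g^2 - 0.33*g + 9.2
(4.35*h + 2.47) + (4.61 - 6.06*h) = 7.08 - 1.71*h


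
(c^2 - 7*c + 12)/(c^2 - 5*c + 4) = (c - 3)/(c - 1)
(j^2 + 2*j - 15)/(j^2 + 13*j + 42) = (j^2 + 2*j - 15)/(j^2 + 13*j + 42)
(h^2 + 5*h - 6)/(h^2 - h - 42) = (h - 1)/(h - 7)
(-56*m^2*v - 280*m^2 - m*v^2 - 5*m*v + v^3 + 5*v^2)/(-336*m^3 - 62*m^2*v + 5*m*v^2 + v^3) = (v + 5)/(6*m + v)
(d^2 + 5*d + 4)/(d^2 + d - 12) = (d + 1)/(d - 3)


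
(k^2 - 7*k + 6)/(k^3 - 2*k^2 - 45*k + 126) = (k - 1)/(k^2 + 4*k - 21)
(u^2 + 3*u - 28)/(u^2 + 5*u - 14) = (u - 4)/(u - 2)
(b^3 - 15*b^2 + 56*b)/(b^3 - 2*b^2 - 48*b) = (b - 7)/(b + 6)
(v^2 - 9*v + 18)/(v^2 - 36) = (v - 3)/(v + 6)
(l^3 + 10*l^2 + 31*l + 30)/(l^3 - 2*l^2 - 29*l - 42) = (l + 5)/(l - 7)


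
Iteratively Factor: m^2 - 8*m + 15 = (m - 3)*(m - 5)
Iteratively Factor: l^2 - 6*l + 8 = (l - 4)*(l - 2)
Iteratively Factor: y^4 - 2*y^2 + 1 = (y + 1)*(y^3 - y^2 - y + 1) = (y - 1)*(y + 1)*(y^2 - 1) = (y - 1)*(y + 1)^2*(y - 1)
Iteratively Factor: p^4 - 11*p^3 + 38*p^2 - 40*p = (p)*(p^3 - 11*p^2 + 38*p - 40) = p*(p - 5)*(p^2 - 6*p + 8) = p*(p - 5)*(p - 4)*(p - 2)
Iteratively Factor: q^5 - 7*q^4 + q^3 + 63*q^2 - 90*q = (q - 2)*(q^4 - 5*q^3 - 9*q^2 + 45*q) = (q - 3)*(q - 2)*(q^3 - 2*q^2 - 15*q) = (q - 5)*(q - 3)*(q - 2)*(q^2 + 3*q) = (q - 5)*(q - 3)*(q - 2)*(q + 3)*(q)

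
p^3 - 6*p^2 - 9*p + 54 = (p - 6)*(p - 3)*(p + 3)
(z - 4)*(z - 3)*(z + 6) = z^3 - z^2 - 30*z + 72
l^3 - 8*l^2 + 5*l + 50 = (l - 5)^2*(l + 2)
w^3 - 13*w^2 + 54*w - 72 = (w - 6)*(w - 4)*(w - 3)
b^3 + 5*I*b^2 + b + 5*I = (b - I)*(b + I)*(b + 5*I)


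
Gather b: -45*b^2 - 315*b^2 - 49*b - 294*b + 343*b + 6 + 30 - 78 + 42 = -360*b^2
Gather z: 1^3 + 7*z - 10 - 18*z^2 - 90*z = -18*z^2 - 83*z - 9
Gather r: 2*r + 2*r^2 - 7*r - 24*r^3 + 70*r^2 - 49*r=-24*r^3 + 72*r^2 - 54*r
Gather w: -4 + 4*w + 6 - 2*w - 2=2*w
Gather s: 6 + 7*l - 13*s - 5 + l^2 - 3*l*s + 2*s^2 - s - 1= l^2 + 7*l + 2*s^2 + s*(-3*l - 14)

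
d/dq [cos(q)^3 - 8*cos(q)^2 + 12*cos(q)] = (-3*cos(q)^2 + 16*cos(q) - 12)*sin(q)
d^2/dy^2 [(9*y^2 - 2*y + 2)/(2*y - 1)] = 26/(8*y^3 - 12*y^2 + 6*y - 1)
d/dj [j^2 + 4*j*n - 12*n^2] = 2*j + 4*n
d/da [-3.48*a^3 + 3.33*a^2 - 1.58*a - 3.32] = -10.44*a^2 + 6.66*a - 1.58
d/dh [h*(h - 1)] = 2*h - 1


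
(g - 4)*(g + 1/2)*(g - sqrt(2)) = g^3 - 7*g^2/2 - sqrt(2)*g^2 - 2*g + 7*sqrt(2)*g/2 + 2*sqrt(2)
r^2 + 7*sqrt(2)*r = r*(r + 7*sqrt(2))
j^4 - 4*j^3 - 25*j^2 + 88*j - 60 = (j - 6)*(j - 2)*(j - 1)*(j + 5)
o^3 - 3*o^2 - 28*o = o*(o - 7)*(o + 4)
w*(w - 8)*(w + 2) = w^3 - 6*w^2 - 16*w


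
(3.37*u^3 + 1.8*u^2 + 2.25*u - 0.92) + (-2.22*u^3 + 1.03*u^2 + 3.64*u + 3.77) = 1.15*u^3 + 2.83*u^2 + 5.89*u + 2.85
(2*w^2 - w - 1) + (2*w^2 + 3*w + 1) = 4*w^2 + 2*w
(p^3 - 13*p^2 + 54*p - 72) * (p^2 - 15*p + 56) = p^5 - 28*p^4 + 305*p^3 - 1610*p^2 + 4104*p - 4032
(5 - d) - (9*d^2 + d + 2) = -9*d^2 - 2*d + 3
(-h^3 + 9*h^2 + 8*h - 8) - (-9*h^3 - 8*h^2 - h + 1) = 8*h^3 + 17*h^2 + 9*h - 9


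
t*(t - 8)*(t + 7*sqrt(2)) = t^3 - 8*t^2 + 7*sqrt(2)*t^2 - 56*sqrt(2)*t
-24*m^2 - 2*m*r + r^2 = (-6*m + r)*(4*m + r)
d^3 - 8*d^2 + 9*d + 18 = (d - 6)*(d - 3)*(d + 1)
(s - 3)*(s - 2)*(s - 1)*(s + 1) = s^4 - 5*s^3 + 5*s^2 + 5*s - 6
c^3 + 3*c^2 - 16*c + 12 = (c - 2)*(c - 1)*(c + 6)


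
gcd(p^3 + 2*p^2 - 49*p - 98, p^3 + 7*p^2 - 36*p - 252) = p + 7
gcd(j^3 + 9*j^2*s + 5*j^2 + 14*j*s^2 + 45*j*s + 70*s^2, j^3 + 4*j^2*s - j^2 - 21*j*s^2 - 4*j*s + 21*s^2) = j + 7*s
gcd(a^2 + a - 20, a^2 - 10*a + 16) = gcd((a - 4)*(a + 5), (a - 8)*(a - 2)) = 1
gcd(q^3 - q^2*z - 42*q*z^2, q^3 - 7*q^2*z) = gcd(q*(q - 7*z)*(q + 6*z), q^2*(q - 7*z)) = -q^2 + 7*q*z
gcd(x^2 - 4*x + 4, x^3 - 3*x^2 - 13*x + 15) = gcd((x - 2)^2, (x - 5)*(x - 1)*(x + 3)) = 1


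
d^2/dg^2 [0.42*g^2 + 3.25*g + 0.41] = 0.840000000000000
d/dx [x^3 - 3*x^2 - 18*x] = 3*x^2 - 6*x - 18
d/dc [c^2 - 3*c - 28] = 2*c - 3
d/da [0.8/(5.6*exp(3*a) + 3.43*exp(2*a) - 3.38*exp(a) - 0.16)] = (-13.44*exp(2*a) - 5.488*exp(a) + 2.704)*exp(a)/(5.6*exp(3*a) + 3.43*exp(2*a) - 3.38*exp(a) - 0.16)^2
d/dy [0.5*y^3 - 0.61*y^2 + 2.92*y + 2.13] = 1.5*y^2 - 1.22*y + 2.92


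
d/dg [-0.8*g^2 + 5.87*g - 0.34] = 5.87 - 1.6*g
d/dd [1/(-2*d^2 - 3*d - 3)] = (4*d + 3)/(2*d^2 + 3*d + 3)^2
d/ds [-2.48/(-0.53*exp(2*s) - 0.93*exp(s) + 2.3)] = (-2.6288*exp(s) - 2.3064)*exp(s)/(0.53*exp(2*s) + 0.93*exp(s) - 2.3)^2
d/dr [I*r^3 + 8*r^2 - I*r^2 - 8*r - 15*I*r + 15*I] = 3*I*r^2 + 2*r*(8 - I) - 8 - 15*I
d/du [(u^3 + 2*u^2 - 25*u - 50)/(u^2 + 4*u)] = (u^4 + 8*u^3 + 33*u^2 + 100*u + 200)/(u^2*(u^2 + 8*u + 16))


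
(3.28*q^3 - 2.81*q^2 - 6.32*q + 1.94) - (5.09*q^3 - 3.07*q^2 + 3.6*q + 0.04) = -1.81*q^3 + 0.26*q^2 - 9.92*q + 1.9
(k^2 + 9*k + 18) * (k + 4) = k^3 + 13*k^2 + 54*k + 72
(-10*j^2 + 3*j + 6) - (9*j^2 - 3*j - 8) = -19*j^2 + 6*j + 14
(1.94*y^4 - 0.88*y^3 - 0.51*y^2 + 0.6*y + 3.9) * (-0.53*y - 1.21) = -1.0282*y^5 - 1.881*y^4 + 1.3351*y^3 + 0.2991*y^2 - 2.793*y - 4.719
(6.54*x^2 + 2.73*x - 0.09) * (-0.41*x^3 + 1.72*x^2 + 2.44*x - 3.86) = -2.6814*x^5 + 10.1295*x^4 + 20.6901*x^3 - 18.738*x^2 - 10.7574*x + 0.3474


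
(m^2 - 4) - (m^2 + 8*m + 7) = -8*m - 11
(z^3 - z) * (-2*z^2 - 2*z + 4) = -2*z^5 - 2*z^4 + 6*z^3 + 2*z^2 - 4*z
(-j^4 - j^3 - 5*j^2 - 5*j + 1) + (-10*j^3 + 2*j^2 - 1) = -j^4 - 11*j^3 - 3*j^2 - 5*j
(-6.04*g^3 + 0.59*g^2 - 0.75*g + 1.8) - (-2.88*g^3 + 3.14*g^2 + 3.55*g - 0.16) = -3.16*g^3 - 2.55*g^2 - 4.3*g + 1.96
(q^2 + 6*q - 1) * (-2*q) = -2*q^3 - 12*q^2 + 2*q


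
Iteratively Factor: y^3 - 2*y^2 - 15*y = (y - 5)*(y^2 + 3*y) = y*(y - 5)*(y + 3)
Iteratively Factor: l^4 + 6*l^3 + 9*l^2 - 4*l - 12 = (l + 2)*(l^3 + 4*l^2 + l - 6) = (l + 2)*(l + 3)*(l^2 + l - 2) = (l + 2)^2*(l + 3)*(l - 1)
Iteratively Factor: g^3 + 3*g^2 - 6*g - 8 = (g + 4)*(g^2 - g - 2) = (g - 2)*(g + 4)*(g + 1)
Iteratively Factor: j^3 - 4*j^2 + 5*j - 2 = (j - 1)*(j^2 - 3*j + 2) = (j - 1)^2*(j - 2)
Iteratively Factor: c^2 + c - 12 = (c - 3)*(c + 4)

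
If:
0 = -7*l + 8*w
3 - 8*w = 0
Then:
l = 3/7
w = 3/8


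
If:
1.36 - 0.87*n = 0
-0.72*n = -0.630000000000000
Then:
No Solution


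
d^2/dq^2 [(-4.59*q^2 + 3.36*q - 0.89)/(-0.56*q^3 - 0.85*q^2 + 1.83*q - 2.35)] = (2.878848*q^6 - 6.32217600000001*q^5 + 21.97608*q^4 - 75.250286*q^3 - 3.56431199999999*q^2 + 24.93579*q + 24.202682)/(0.175616*q^9 + 0.79968*q^8 - 0.507864*q^7 - 2.401475*q^6 + 8.371227*q^5 - 0.816360000000005*q^4 - 18.783237*q^3 + 37.69212*q^2 - 30.318525*q + 12.977875)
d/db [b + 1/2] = 1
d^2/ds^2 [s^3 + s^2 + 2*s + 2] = 6*s + 2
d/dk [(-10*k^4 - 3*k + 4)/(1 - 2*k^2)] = (40*k^5 - 40*k^3 - 6*k^2 + 16*k - 3)/(4*k^4 - 4*k^2 + 1)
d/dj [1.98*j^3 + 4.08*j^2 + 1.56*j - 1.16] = 5.94*j^2 + 8.16*j + 1.56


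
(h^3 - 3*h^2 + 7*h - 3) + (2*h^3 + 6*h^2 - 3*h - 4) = 3*h^3 + 3*h^2 + 4*h - 7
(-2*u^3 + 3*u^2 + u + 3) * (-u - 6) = 2*u^4 + 9*u^3 - 19*u^2 - 9*u - 18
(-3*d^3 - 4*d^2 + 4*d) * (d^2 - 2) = -3*d^5 - 4*d^4 + 10*d^3 + 8*d^2 - 8*d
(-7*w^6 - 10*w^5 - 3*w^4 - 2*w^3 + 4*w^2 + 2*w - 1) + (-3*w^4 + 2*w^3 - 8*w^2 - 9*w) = -7*w^6 - 10*w^5 - 6*w^4 - 4*w^2 - 7*w - 1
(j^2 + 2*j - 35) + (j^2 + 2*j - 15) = 2*j^2 + 4*j - 50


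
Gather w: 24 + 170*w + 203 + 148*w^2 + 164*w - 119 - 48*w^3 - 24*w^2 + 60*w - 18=-48*w^3 + 124*w^2 + 394*w + 90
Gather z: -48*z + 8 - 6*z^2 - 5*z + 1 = -6*z^2 - 53*z + 9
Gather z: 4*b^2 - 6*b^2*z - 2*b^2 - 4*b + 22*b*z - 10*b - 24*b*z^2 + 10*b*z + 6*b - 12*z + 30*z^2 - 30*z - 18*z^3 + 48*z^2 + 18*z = 2*b^2 - 8*b - 18*z^3 + z^2*(78 - 24*b) + z*(-6*b^2 + 32*b - 24)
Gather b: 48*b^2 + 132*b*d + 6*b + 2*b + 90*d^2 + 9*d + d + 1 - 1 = 48*b^2 + b*(132*d + 8) + 90*d^2 + 10*d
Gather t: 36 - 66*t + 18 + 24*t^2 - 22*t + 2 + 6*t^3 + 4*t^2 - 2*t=6*t^3 + 28*t^2 - 90*t + 56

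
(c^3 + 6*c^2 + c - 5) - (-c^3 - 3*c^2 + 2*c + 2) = 2*c^3 + 9*c^2 - c - 7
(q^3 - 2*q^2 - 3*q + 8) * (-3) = -3*q^3 + 6*q^2 + 9*q - 24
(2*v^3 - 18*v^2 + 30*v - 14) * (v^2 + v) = 2*v^5 - 16*v^4 + 12*v^3 + 16*v^2 - 14*v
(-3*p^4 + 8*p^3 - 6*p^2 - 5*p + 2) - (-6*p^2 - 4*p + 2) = -3*p^4 + 8*p^3 - p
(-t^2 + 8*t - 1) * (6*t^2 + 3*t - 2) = -6*t^4 + 45*t^3 + 20*t^2 - 19*t + 2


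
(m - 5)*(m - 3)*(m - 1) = m^3 - 9*m^2 + 23*m - 15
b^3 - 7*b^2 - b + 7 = (b - 7)*(b - 1)*(b + 1)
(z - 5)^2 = z^2 - 10*z + 25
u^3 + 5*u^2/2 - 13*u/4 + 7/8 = (u - 1/2)^2*(u + 7/2)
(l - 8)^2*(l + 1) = l^3 - 15*l^2 + 48*l + 64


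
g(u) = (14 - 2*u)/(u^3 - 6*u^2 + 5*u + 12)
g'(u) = (14 - 2*u)*(-3*u^2 + 12*u - 5)/(u^3 - 6*u^2 + 5*u + 12)^2 - 2/(u^3 - 6*u^2 + 5*u + 12) = 2*(2*u^3 - 27*u^2 + 84*u - 47)/(u^6 - 12*u^5 + 46*u^4 - 36*u^3 - 119*u^2 + 120*u + 144)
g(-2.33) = -0.42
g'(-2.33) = -0.41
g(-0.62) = 2.40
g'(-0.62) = -5.44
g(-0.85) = 5.61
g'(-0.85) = -35.47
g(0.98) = 1.00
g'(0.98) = 0.15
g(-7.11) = -0.04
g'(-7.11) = -0.01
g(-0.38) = 1.61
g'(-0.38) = -1.97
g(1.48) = 1.16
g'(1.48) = 0.55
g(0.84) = 0.98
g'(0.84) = 0.07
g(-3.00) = -0.24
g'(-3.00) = -0.17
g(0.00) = 1.17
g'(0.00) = -0.65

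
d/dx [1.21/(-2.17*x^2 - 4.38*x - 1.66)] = (5.2514*x + 5.2998)/(2.17*x^2 + 4.38*x + 1.66)^2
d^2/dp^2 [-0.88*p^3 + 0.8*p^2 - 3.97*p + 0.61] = 1.6 - 5.28*p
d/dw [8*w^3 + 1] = 24*w^2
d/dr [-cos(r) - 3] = sin(r)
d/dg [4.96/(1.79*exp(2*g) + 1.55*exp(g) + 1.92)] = (-17.7568*exp(g) - 7.688)*exp(g)/(1.79*exp(2*g) + 1.55*exp(g) + 1.92)^2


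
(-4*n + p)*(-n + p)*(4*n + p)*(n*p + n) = 16*n^4*p + 16*n^4 - 16*n^3*p^2 - 16*n^3*p - n^2*p^3 - n^2*p^2 + n*p^4 + n*p^3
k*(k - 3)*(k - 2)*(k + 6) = k^4 + k^3 - 24*k^2 + 36*k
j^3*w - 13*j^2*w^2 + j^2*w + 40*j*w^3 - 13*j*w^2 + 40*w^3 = (j - 8*w)*(j - 5*w)*(j*w + w)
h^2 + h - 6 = (h - 2)*(h + 3)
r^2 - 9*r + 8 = (r - 8)*(r - 1)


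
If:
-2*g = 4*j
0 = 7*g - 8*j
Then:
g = 0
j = 0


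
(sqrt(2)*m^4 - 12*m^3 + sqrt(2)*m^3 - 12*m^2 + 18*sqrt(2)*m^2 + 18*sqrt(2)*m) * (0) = 0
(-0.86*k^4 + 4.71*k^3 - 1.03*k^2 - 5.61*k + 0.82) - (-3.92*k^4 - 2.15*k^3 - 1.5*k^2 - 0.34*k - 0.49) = 3.06*k^4 + 6.86*k^3 + 0.47*k^2 - 5.27*k + 1.31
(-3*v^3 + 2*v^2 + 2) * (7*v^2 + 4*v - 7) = -21*v^5 + 2*v^4 + 29*v^3 + 8*v - 14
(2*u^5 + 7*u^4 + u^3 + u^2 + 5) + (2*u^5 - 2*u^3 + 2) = 4*u^5 + 7*u^4 - u^3 + u^2 + 7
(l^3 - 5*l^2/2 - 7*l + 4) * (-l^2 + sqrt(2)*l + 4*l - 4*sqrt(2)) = -l^5 + sqrt(2)*l^4 + 13*l^4/2 - 13*sqrt(2)*l^3/2 - 3*l^3 - 32*l^2 + 3*sqrt(2)*l^2 + 16*l + 32*sqrt(2)*l - 16*sqrt(2)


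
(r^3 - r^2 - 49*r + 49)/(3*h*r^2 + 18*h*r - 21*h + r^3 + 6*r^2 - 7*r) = (r - 7)/(3*h + r)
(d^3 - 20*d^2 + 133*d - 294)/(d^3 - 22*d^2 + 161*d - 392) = (d - 6)/(d - 8)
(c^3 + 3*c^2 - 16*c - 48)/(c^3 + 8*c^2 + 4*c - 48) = (c^2 - c - 12)/(c^2 + 4*c - 12)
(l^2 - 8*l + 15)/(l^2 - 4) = (l^2 - 8*l + 15)/(l^2 - 4)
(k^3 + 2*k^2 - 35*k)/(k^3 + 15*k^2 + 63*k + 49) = k*(k - 5)/(k^2 + 8*k + 7)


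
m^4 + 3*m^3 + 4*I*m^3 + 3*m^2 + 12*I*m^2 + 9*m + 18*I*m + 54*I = (m + 3)*(m - 2*I)*(m + 3*I)^2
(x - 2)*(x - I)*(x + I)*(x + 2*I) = x^4 - 2*x^3 + 2*I*x^3 + x^2 - 4*I*x^2 - 2*x + 2*I*x - 4*I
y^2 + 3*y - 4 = (y - 1)*(y + 4)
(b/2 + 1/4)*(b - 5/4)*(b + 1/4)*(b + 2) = b^4/2 + 3*b^3/4 - 29*b^2/32 - 57*b/64 - 5/32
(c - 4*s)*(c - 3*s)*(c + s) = c^3 - 6*c^2*s + 5*c*s^2 + 12*s^3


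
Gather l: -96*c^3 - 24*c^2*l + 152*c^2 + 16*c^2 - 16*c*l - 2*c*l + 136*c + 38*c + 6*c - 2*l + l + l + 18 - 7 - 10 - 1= -96*c^3 + 168*c^2 + 180*c + l*(-24*c^2 - 18*c)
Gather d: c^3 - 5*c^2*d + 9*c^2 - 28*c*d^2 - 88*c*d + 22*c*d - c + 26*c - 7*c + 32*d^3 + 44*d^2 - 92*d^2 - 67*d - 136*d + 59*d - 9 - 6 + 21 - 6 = c^3 + 9*c^2 + 18*c + 32*d^3 + d^2*(-28*c - 48) + d*(-5*c^2 - 66*c - 144)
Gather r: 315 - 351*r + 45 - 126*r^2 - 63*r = -126*r^2 - 414*r + 360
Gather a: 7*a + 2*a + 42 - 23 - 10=9*a + 9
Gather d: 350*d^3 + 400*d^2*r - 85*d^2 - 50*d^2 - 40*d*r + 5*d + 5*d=350*d^3 + d^2*(400*r - 135) + d*(10 - 40*r)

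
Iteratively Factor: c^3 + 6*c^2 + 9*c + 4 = (c + 1)*(c^2 + 5*c + 4) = (c + 1)^2*(c + 4)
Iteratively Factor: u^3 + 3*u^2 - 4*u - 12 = (u + 2)*(u^2 + u - 6) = (u - 2)*(u + 2)*(u + 3)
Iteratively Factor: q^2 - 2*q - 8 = (q + 2)*(q - 4)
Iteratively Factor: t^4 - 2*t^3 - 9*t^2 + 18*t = (t + 3)*(t^3 - 5*t^2 + 6*t) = (t - 2)*(t + 3)*(t^2 - 3*t) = (t - 3)*(t - 2)*(t + 3)*(t)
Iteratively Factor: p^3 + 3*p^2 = (p)*(p^2 + 3*p) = p*(p + 3)*(p)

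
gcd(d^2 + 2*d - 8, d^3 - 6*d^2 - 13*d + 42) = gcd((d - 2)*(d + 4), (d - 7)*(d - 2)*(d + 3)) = d - 2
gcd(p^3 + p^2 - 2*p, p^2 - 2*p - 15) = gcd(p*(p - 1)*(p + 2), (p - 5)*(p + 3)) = 1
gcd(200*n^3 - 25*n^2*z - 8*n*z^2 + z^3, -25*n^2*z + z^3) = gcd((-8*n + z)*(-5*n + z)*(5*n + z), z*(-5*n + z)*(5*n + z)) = -25*n^2 + z^2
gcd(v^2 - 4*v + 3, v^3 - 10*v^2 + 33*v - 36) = v - 3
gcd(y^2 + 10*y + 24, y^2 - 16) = y + 4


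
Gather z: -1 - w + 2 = 1 - w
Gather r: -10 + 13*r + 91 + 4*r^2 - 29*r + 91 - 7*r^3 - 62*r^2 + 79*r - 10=-7*r^3 - 58*r^2 + 63*r + 162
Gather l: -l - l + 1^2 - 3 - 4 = -2*l - 6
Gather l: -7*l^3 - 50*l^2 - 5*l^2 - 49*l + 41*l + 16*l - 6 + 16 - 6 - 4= -7*l^3 - 55*l^2 + 8*l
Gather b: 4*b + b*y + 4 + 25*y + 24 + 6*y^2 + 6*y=b*(y + 4) + 6*y^2 + 31*y + 28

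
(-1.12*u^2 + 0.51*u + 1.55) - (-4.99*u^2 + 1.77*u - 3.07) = 3.87*u^2 - 1.26*u + 4.62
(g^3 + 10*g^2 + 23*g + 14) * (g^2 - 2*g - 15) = g^5 + 8*g^4 - 12*g^3 - 182*g^2 - 373*g - 210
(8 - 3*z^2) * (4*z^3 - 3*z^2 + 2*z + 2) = -12*z^5 + 9*z^4 + 26*z^3 - 30*z^2 + 16*z + 16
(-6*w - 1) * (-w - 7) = 6*w^2 + 43*w + 7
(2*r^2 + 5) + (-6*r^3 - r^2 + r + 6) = -6*r^3 + r^2 + r + 11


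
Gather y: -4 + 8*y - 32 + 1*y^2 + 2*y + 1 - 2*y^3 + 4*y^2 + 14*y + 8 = -2*y^3 + 5*y^2 + 24*y - 27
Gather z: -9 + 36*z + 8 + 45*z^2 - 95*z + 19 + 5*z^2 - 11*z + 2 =50*z^2 - 70*z + 20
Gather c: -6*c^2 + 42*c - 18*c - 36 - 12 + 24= -6*c^2 + 24*c - 24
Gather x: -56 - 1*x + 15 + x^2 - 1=x^2 - x - 42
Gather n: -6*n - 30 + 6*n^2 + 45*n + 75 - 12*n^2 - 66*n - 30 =-6*n^2 - 27*n + 15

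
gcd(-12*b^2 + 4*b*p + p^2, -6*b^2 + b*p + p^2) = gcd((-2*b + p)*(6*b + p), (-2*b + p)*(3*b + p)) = -2*b + p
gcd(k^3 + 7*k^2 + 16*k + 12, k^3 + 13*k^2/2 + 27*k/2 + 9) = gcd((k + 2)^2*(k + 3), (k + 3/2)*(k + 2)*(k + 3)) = k^2 + 5*k + 6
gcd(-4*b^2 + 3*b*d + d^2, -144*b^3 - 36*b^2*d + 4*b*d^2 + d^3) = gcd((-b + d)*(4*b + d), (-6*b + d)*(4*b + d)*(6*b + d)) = 4*b + d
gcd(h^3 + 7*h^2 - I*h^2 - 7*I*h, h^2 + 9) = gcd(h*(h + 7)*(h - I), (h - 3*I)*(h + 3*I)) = 1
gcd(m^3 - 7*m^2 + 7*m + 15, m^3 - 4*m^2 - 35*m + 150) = m - 5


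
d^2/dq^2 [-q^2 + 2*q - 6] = -2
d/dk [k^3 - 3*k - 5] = 3*k^2 - 3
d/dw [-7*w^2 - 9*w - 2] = -14*w - 9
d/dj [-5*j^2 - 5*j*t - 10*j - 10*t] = -10*j - 5*t - 10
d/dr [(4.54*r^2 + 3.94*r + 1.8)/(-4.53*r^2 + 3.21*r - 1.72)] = (32.4216*r^2 + 0.6904*r - 12.5548)/(20.5209*r^4 - 29.0826*r^3 + 25.8873*r^2 - 11.0424*r + 2.9584)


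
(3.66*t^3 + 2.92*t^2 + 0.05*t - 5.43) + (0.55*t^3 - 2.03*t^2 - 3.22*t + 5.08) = 4.21*t^3 + 0.89*t^2 - 3.17*t - 0.35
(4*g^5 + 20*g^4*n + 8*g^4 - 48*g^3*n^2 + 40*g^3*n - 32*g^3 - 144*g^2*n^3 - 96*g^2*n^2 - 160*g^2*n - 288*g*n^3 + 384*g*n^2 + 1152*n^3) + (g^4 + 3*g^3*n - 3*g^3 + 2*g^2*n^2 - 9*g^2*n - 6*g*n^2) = 4*g^5 + 20*g^4*n + 9*g^4 - 48*g^3*n^2 + 43*g^3*n - 35*g^3 - 144*g^2*n^3 - 94*g^2*n^2 - 169*g^2*n - 288*g*n^3 + 378*g*n^2 + 1152*n^3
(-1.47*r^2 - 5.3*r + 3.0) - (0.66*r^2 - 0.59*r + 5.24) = -2.13*r^2 - 4.71*r - 2.24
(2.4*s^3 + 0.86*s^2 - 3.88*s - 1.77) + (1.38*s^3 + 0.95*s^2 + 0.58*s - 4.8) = 3.78*s^3 + 1.81*s^2 - 3.3*s - 6.57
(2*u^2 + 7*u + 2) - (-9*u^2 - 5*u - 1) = 11*u^2 + 12*u + 3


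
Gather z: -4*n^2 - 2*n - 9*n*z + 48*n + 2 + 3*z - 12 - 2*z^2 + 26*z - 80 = -4*n^2 + 46*n - 2*z^2 + z*(29 - 9*n) - 90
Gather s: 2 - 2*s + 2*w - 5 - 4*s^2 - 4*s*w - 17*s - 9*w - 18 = -4*s^2 + s*(-4*w - 19) - 7*w - 21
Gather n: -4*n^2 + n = -4*n^2 + n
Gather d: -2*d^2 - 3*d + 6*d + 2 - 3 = -2*d^2 + 3*d - 1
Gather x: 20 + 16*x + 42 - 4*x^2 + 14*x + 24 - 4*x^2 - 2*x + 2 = -8*x^2 + 28*x + 88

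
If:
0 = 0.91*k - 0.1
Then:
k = 0.11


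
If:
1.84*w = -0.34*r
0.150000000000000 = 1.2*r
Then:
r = 0.12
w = -0.02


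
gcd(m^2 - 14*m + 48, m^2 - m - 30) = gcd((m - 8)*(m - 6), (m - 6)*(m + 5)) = m - 6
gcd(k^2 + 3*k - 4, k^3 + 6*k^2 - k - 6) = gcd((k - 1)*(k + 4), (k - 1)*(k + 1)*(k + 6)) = k - 1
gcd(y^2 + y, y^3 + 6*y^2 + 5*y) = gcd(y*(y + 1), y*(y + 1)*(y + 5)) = y^2 + y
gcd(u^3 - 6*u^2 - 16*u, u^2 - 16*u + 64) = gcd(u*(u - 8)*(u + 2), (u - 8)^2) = u - 8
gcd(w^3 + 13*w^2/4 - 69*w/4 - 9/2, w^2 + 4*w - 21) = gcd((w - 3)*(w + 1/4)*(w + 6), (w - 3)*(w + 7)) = w - 3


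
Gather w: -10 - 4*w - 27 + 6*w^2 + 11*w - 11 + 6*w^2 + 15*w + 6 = 12*w^2 + 22*w - 42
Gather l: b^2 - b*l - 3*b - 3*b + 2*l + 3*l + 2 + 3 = b^2 - 6*b + l*(5 - b) + 5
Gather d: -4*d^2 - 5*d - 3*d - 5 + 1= -4*d^2 - 8*d - 4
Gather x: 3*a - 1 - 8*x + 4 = 3*a - 8*x + 3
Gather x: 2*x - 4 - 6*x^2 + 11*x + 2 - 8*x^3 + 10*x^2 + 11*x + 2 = -8*x^3 + 4*x^2 + 24*x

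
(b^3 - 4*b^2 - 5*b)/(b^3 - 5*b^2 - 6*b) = (b - 5)/(b - 6)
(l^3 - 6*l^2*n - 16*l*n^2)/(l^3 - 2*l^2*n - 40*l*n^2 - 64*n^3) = l/(l + 4*n)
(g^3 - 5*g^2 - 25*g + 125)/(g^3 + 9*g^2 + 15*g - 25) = (g^2 - 10*g + 25)/(g^2 + 4*g - 5)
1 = 1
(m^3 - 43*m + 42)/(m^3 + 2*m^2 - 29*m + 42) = (m^2 - 7*m + 6)/(m^2 - 5*m + 6)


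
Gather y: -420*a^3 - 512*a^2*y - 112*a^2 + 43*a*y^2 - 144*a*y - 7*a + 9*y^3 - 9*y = -420*a^3 - 112*a^2 + 43*a*y^2 - 7*a + 9*y^3 + y*(-512*a^2 - 144*a - 9)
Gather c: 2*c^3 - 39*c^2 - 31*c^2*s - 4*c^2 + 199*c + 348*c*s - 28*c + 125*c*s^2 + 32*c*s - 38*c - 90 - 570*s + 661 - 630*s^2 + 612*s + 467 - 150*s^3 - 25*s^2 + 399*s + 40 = 2*c^3 + c^2*(-31*s - 43) + c*(125*s^2 + 380*s + 133) - 150*s^3 - 655*s^2 + 441*s + 1078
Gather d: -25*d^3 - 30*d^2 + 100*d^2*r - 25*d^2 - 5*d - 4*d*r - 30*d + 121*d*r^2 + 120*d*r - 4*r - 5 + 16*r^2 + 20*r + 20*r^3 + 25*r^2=-25*d^3 + d^2*(100*r - 55) + d*(121*r^2 + 116*r - 35) + 20*r^3 + 41*r^2 + 16*r - 5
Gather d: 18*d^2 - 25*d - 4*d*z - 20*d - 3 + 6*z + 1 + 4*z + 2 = 18*d^2 + d*(-4*z - 45) + 10*z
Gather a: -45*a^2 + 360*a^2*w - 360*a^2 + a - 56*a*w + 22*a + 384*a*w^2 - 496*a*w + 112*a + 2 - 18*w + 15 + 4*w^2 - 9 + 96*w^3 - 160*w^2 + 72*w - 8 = a^2*(360*w - 405) + a*(384*w^2 - 552*w + 135) + 96*w^3 - 156*w^2 + 54*w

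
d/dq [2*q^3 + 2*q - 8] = 6*q^2 + 2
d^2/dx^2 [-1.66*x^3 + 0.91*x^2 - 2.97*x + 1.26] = 1.82 - 9.96*x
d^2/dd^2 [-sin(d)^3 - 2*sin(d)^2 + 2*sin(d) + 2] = 9*sin(d)^3 + 8*sin(d)^2 - 8*sin(d) - 4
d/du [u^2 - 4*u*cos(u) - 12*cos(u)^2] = 4*u*sin(u) + 2*u + 12*sin(2*u) - 4*cos(u)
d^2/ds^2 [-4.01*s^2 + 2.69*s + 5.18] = -8.02000000000000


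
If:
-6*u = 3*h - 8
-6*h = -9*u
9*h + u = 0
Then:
No Solution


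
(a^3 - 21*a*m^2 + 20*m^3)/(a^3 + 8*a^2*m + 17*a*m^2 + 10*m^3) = (a^2 - 5*a*m + 4*m^2)/(a^2 + 3*a*m + 2*m^2)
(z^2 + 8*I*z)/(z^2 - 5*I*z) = (z + 8*I)/(z - 5*I)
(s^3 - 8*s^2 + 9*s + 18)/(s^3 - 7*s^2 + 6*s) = (s^2 - 2*s - 3)/(s*(s - 1))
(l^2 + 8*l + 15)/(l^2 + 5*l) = (l + 3)/l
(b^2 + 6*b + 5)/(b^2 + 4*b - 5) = (b + 1)/(b - 1)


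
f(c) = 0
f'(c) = 0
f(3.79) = 0.00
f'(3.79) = 0.00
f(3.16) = 0.00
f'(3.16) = 0.00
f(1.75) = 0.00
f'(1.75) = 0.00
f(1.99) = 0.00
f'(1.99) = 0.00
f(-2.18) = 0.00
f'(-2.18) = 0.00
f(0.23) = 0.00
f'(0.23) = 0.00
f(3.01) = 0.00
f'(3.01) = 0.00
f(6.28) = 0.00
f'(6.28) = 0.00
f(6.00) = 0.00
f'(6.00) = 0.00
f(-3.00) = 0.00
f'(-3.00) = 0.00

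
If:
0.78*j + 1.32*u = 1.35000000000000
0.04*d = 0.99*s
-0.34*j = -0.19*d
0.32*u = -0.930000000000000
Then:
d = 11.90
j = 6.65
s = 0.48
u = -2.91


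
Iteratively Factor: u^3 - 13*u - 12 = (u + 1)*(u^2 - u - 12) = (u - 4)*(u + 1)*(u + 3)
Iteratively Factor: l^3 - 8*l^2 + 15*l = (l - 3)*(l^2 - 5*l) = l*(l - 3)*(l - 5)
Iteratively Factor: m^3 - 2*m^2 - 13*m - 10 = (m + 2)*(m^2 - 4*m - 5) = (m + 1)*(m + 2)*(m - 5)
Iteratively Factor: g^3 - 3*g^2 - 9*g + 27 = (g - 3)*(g^2 - 9) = (g - 3)^2*(g + 3)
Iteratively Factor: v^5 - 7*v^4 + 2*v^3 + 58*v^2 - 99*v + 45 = (v - 1)*(v^4 - 6*v^3 - 4*v^2 + 54*v - 45) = (v - 5)*(v - 1)*(v^3 - v^2 - 9*v + 9) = (v - 5)*(v - 1)*(v + 3)*(v^2 - 4*v + 3) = (v - 5)*(v - 1)^2*(v + 3)*(v - 3)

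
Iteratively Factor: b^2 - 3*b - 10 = (b + 2)*(b - 5)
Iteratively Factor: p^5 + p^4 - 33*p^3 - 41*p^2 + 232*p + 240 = (p + 4)*(p^4 - 3*p^3 - 21*p^2 + 43*p + 60) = (p + 1)*(p + 4)*(p^3 - 4*p^2 - 17*p + 60) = (p + 1)*(p + 4)^2*(p^2 - 8*p + 15) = (p - 5)*(p + 1)*(p + 4)^2*(p - 3)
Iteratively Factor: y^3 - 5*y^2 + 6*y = (y)*(y^2 - 5*y + 6) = y*(y - 3)*(y - 2)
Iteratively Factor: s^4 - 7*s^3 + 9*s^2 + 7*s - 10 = (s + 1)*(s^3 - 8*s^2 + 17*s - 10) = (s - 2)*(s + 1)*(s^2 - 6*s + 5) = (s - 2)*(s - 1)*(s + 1)*(s - 5)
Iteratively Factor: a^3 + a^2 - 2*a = (a - 1)*(a^2 + 2*a) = (a - 1)*(a + 2)*(a)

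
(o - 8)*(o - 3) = o^2 - 11*o + 24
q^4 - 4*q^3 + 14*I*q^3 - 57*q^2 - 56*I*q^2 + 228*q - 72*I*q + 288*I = (q - 4)*(q + 3*I)^2*(q + 8*I)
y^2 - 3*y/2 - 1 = (y - 2)*(y + 1/2)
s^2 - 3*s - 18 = (s - 6)*(s + 3)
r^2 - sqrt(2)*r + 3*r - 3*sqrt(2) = (r + 3)*(r - sqrt(2))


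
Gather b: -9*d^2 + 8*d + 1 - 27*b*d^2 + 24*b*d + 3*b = b*(-27*d^2 + 24*d + 3) - 9*d^2 + 8*d + 1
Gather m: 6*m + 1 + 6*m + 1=12*m + 2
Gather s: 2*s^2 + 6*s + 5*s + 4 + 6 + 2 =2*s^2 + 11*s + 12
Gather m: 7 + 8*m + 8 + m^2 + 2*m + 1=m^2 + 10*m + 16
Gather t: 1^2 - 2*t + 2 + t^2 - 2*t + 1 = t^2 - 4*t + 4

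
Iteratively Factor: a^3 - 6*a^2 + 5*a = (a)*(a^2 - 6*a + 5) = a*(a - 1)*(a - 5)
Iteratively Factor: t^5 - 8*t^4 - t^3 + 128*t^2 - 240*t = (t - 3)*(t^4 - 5*t^3 - 16*t^2 + 80*t) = (t - 4)*(t - 3)*(t^3 - t^2 - 20*t) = t*(t - 4)*(t - 3)*(t^2 - t - 20) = t*(t - 4)*(t - 3)*(t + 4)*(t - 5)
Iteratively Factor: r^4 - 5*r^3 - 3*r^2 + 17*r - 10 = (r - 5)*(r^3 - 3*r + 2) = (r - 5)*(r + 2)*(r^2 - 2*r + 1) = (r - 5)*(r - 1)*(r + 2)*(r - 1)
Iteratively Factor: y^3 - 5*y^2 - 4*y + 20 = (y + 2)*(y^2 - 7*y + 10) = (y - 2)*(y + 2)*(y - 5)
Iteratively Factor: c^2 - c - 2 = (c - 2)*(c + 1)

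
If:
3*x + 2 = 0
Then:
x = -2/3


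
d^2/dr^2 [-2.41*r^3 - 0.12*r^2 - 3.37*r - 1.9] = -14.46*r - 0.24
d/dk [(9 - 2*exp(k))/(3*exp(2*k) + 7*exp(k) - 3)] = ((2*exp(k) - 9)*(6*exp(k) + 7) - 6*exp(2*k) - 14*exp(k) + 6)*exp(k)/(3*exp(2*k) + 7*exp(k) - 3)^2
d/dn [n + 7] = 1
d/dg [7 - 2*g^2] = -4*g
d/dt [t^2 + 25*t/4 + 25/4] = 2*t + 25/4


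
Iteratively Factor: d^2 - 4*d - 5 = (d + 1)*(d - 5)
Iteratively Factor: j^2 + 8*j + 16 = (j + 4)*(j + 4)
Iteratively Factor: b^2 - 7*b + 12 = (b - 3)*(b - 4)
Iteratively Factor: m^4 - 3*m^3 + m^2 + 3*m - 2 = (m - 1)*(m^3 - 2*m^2 - m + 2) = (m - 1)^2*(m^2 - m - 2) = (m - 2)*(m - 1)^2*(m + 1)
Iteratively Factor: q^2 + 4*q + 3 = (q + 3)*(q + 1)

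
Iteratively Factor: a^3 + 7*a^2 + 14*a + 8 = (a + 2)*(a^2 + 5*a + 4) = (a + 1)*(a + 2)*(a + 4)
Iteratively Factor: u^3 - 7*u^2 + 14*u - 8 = (u - 2)*(u^2 - 5*u + 4) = (u - 4)*(u - 2)*(u - 1)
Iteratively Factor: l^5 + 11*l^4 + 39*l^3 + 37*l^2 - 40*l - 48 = (l + 3)*(l^4 + 8*l^3 + 15*l^2 - 8*l - 16) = (l + 3)*(l + 4)*(l^3 + 4*l^2 - l - 4) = (l - 1)*(l + 3)*(l + 4)*(l^2 + 5*l + 4) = (l - 1)*(l + 1)*(l + 3)*(l + 4)*(l + 4)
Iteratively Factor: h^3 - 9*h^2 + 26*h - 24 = (h - 4)*(h^2 - 5*h + 6) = (h - 4)*(h - 2)*(h - 3)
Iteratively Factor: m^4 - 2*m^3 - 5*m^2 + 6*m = (m - 3)*(m^3 + m^2 - 2*m) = (m - 3)*(m + 2)*(m^2 - m) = (m - 3)*(m - 1)*(m + 2)*(m)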